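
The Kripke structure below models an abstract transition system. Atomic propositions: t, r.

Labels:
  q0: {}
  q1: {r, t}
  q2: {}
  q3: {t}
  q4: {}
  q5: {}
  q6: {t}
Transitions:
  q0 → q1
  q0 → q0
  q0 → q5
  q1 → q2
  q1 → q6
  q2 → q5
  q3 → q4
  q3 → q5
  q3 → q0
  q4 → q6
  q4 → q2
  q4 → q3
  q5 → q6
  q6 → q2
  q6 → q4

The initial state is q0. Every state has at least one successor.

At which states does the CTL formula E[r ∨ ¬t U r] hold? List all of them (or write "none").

{q0, q1}

States satisfying r ∨ ¬t: {q0, q1, q2, q4, q5}.
States satisfying r: {q1}.
States satisfying E[r ∨ ¬t U r]: {q0, q1}.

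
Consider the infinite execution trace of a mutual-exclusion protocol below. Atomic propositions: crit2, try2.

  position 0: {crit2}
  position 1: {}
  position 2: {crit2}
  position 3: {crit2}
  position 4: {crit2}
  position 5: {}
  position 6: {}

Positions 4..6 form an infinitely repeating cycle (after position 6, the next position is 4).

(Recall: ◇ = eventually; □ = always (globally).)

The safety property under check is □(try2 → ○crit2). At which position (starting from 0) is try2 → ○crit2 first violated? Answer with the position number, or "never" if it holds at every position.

never

try2 → ○crit2 holds at every position 0..6, and those are all the positions the trace ever visits, so the invariant □(try2 → ○crit2) is never violated.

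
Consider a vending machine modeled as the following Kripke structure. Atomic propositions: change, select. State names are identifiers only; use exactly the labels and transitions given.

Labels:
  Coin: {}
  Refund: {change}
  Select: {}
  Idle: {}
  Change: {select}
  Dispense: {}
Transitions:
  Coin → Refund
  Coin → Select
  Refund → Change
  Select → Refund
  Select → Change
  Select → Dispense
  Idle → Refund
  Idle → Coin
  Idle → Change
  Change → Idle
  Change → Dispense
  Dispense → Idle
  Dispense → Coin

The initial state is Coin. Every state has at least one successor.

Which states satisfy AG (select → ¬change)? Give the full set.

{Coin, Refund, Select, Idle, Change, Dispense}

States satisfying select → ¬change: {Coin, Refund, Select, Idle, Change, Dispense}.
States satisfying AG (select → ¬change): {Coin, Refund, Select, Idle, Change, Dispense}.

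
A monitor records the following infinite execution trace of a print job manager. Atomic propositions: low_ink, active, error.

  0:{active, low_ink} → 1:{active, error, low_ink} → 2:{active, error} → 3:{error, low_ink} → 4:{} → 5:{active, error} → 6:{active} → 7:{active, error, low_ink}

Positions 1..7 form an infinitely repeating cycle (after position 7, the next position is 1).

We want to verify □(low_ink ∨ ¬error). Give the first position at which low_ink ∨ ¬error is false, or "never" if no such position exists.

Check low_ink ∨ ¬error at each position in order: 0 ✓, 1 ✓.
At position 2 the labels are {active, error}, so low_ink ∨ ¬error is false there. This is the first violation.

2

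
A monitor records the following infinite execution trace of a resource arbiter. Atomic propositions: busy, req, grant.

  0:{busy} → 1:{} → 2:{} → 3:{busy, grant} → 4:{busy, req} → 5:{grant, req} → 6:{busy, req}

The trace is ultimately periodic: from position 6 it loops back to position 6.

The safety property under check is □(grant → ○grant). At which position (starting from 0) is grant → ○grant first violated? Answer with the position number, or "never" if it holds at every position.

Check grant → ○grant at each position in order: 0 ✓, 1 ✓, 2 ✓.
At position 3 the labels are {busy, grant} and the next position 4 has {busy, req}, so grant → ○grant is false there. This is the first violation.

3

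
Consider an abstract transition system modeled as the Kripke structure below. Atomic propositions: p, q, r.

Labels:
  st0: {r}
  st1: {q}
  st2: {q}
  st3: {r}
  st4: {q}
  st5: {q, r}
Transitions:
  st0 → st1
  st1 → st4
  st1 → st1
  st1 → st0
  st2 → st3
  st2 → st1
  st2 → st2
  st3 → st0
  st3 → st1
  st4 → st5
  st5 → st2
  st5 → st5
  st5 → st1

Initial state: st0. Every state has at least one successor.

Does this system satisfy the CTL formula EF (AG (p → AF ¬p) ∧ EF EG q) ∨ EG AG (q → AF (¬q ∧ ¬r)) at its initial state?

Holds

States satisfying AG (p → AF ¬p) ∧ EF EG q: {st0, st1, st2, st3, st4, st5}.
States satisfying EF (AG (p → AF ¬p) ∧ EF EG q): {st0, st1, st2, st3, st4, st5}.
States satisfying AG (q → AF (¬q ∧ ¬r)): ∅.
States satisfying EG AG (q → AF (¬q ∧ ¬r)): ∅.
States satisfying EF (AG (p → AF ¬p) ∧ EF EG q) ∨ EG AG (q → AF (¬q ∧ ¬r)): {st0, st1, st2, st3, st4, st5}.
st0 ∈ Sat(EF (AG (p → AF ¬p) ∧ EF EG q) ∨ EG AG (q → AF (¬q ∧ ¬r))).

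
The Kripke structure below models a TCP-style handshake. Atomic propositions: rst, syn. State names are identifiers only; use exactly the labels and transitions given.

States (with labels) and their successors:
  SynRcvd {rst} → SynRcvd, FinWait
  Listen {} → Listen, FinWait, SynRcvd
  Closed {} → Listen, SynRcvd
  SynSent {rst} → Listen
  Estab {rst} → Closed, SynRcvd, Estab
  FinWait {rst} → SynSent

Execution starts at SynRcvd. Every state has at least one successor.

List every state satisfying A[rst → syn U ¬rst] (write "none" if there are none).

States satisfying rst → syn: {Listen, Closed}.
States satisfying ¬rst: {Listen, Closed}.
States satisfying A[rst → syn U ¬rst]: {Listen, Closed}.

{Listen, Closed}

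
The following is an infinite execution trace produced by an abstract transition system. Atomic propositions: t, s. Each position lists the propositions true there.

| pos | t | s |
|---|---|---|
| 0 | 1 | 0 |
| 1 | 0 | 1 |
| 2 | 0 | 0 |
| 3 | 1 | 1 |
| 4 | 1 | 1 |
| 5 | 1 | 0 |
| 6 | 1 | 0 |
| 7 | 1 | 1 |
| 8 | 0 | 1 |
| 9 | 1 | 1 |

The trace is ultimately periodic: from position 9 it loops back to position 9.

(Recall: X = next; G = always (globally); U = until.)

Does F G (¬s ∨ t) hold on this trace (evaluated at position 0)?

Yes

G (¬s ∨ t) holds at position 9, which is reachable from 0, so F G (¬s ∨ t) holds.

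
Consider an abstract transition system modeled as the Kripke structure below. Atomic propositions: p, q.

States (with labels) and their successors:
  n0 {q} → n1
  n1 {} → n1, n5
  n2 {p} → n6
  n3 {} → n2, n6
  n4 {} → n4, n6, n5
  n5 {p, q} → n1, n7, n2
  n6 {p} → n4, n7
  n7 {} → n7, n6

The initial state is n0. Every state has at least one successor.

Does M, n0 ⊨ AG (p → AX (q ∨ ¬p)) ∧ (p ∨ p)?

Violated

States satisfying p → AX (q ∨ ¬p): {n0, n1, n3, n4, n6, n7}.
States satisfying AG (p → AX (q ∨ ¬p)): ∅.
States satisfying p ∨ p: {n2, n5, n6}.
States satisfying AG (p → AX (q ∨ ¬p)) ∧ (p ∨ p): ∅.
n0 ∉ Sat(AG (p → AX (q ∨ ¬p)) ∧ (p ∨ p)).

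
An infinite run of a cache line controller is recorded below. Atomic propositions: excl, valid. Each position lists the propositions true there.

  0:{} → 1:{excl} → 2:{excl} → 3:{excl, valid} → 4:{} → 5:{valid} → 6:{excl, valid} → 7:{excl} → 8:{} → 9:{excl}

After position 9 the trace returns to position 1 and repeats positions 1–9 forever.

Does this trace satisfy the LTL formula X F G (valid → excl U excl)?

Does not hold

The position after 0 is 1; F G (valid → excl U excl) is false there.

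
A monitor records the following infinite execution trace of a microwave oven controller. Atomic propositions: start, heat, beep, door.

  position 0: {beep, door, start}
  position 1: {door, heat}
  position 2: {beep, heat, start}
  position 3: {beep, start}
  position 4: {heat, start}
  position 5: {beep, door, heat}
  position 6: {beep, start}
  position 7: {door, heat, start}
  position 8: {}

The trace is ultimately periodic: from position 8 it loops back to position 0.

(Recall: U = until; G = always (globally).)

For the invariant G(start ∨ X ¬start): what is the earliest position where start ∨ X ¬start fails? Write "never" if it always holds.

Check start ∨ X ¬start at each position in order: 0 ✓.
At position 1 the labels are {door, heat} and the next position 2 has {beep, heat, start}, so start ∨ X ¬start is false there. This is the first violation.

1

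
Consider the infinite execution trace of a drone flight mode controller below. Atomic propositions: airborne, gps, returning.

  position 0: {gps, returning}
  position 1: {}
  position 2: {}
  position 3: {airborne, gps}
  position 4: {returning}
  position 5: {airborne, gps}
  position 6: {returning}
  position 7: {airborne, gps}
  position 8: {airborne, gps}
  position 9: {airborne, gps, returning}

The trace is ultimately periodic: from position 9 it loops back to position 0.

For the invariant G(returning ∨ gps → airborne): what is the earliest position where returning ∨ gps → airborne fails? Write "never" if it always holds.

0

At position 0 the labels are {gps, returning}, so returning ∨ gps → airborne is false there. This is the first violation.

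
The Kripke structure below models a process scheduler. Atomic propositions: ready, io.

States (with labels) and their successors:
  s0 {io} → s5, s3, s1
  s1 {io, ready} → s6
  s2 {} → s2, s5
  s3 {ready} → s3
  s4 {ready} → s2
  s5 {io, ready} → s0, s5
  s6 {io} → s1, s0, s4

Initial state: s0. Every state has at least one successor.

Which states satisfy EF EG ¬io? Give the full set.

States satisfying EG ¬io: {s2, s3, s4}.
States satisfying EF EG ¬io: {s0, s1, s2, s3, s4, s5, s6}.

{s0, s1, s2, s3, s4, s5, s6}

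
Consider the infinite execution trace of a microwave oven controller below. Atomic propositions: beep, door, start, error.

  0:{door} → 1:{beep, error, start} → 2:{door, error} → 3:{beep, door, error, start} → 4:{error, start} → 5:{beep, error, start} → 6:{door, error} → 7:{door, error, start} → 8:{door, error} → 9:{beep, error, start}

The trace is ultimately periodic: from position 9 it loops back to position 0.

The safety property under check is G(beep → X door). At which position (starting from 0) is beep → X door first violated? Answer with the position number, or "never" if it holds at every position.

Check beep → X door at each position in order: 0 ✓, 1 ✓, 2 ✓.
At position 3 the labels are {beep, door, error, start} and the next position 4 has {error, start}, so beep → X door is false there. This is the first violation.

3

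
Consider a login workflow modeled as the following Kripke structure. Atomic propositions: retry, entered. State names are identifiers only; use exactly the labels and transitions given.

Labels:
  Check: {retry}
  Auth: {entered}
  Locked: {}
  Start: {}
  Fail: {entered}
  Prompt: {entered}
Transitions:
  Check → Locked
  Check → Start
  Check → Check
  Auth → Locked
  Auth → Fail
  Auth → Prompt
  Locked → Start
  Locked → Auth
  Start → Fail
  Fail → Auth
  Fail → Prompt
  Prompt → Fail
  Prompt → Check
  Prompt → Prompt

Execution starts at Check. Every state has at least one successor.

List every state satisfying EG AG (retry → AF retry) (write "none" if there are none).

{Check, Auth, Locked, Start, Fail, Prompt}

States satisfying AG (retry → AF retry): {Check, Auth, Locked, Start, Fail, Prompt}.
States satisfying EG AG (retry → AF retry): {Check, Auth, Locked, Start, Fail, Prompt}.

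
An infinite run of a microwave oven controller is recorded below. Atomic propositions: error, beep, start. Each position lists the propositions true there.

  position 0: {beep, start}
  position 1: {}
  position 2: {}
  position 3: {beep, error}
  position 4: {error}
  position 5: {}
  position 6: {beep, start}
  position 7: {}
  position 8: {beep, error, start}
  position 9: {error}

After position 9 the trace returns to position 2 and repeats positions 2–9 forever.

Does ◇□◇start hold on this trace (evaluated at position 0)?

□◇start holds at position 0, which is reachable from 0, so ◇□◇start holds.

Holds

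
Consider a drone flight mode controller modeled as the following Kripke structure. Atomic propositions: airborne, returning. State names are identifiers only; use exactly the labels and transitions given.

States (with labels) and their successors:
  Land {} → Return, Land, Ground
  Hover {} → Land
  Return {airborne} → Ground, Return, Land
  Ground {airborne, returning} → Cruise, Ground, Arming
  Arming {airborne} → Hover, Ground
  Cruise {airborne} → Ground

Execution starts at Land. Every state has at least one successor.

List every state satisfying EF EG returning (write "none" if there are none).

{Land, Hover, Return, Ground, Arming, Cruise}

States satisfying EG returning: {Ground}.
States satisfying EF EG returning: {Land, Hover, Return, Ground, Arming, Cruise}.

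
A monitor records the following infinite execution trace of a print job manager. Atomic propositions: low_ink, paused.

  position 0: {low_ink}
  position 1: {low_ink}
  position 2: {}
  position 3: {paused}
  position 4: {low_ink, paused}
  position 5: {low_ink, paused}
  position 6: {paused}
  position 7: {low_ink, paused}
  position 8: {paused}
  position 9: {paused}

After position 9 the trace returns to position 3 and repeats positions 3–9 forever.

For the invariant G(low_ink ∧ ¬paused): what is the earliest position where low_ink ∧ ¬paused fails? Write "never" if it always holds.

2

Check low_ink ∧ ¬paused at each position in order: 0 ✓, 1 ✓.
At position 2 the labels are {}, so low_ink ∧ ¬paused is false there. This is the first violation.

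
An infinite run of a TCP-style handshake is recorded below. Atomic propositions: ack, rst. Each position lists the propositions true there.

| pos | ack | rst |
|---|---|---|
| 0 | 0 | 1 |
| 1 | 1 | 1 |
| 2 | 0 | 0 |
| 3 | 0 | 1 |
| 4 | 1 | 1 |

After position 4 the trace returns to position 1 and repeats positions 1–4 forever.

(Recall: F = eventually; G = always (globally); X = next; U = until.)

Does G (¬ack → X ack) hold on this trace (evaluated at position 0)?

¬ack → X ack must hold at every position from 0 onward. It fails at position 2, so G (¬ack → X ack) is false.
Positions where ¬ack holds: 0, 2, 3.
Check X ack at each: 0→ok, 2→fails, 3→ok.

No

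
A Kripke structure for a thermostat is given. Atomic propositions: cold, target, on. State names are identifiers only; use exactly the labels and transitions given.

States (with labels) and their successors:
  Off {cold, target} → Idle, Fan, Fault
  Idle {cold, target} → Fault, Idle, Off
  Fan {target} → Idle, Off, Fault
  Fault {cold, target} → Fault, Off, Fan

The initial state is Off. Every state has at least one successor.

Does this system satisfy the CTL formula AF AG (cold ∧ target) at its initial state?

States satisfying AG (cold ∧ target): ∅.
States satisfying AF AG (cold ∧ target): ∅.
There is a path from Off along which AG (cold ∧ target) never holds.
Off ∉ Sat(AF AG (cold ∧ target)).

Does not hold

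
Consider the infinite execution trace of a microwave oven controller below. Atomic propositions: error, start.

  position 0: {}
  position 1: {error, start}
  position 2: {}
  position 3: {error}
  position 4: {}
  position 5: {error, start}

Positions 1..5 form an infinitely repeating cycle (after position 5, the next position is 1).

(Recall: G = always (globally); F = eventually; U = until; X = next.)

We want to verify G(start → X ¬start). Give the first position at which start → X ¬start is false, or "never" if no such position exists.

Check start → X ¬start at each position in order: 0 ✓, 1 ✓, 2 ✓, 3 ✓, 4 ✓.
At position 5 the labels are {error, start} and the next position 1 has {error, start}, so start → X ¬start is false there. This is the first violation.

5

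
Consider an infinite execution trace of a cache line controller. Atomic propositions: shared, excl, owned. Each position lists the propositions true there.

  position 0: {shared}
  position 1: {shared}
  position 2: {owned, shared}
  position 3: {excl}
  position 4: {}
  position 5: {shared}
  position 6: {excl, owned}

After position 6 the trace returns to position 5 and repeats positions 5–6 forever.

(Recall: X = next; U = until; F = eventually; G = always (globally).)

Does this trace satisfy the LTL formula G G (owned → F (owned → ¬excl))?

G (owned → F (owned → ¬excl)) holds at every position 0..6, and those are all positions ever visited, so G G (owned → F (owned → ¬excl)) holds.

Yes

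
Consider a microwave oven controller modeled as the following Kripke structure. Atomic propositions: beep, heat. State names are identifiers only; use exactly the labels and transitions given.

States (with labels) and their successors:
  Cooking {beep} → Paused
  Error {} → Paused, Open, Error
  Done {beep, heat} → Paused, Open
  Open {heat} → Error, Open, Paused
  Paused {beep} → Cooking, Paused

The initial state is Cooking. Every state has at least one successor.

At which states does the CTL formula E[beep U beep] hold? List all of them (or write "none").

{Cooking, Done, Paused}

States satisfying beep: {Cooking, Done, Paused}.
States satisfying E[beep U beep]: {Cooking, Done, Paused}.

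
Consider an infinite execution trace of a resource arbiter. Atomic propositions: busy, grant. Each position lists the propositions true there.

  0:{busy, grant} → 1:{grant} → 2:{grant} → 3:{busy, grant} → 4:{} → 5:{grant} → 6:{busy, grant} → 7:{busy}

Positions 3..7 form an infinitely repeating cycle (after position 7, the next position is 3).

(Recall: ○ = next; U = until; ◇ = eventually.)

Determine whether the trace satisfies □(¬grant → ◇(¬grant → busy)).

¬grant → ◇(¬grant → busy) holds at every position 0..7, and those are all positions ever visited, so □(¬grant → ◇(¬grant → busy)) holds.
Positions where ¬grant holds: 4, 7.
Check ◇(¬grant → busy) at each: 4→ok, 7→ok.

Holds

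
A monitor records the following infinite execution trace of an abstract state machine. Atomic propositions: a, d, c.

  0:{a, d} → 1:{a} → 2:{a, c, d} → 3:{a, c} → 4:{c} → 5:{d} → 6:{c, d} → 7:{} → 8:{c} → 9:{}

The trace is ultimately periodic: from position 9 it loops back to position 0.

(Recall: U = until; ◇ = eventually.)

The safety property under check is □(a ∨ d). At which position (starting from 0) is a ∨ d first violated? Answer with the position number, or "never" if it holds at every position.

Check a ∨ d at each position in order: 0 ✓, 1 ✓, 2 ✓, 3 ✓.
At position 4 the labels are {c}, so a ∨ d is false there. This is the first violation.

4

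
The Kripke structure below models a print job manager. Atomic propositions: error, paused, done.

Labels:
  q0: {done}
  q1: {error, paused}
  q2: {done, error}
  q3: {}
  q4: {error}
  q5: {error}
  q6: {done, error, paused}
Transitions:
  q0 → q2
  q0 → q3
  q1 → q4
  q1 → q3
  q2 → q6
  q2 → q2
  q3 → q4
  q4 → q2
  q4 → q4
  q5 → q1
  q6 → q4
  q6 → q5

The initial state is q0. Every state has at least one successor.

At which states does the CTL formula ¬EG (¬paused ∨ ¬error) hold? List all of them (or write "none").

{q1, q5, q6}

States satisfying ¬paused ∨ ¬error: {q0, q2, q3, q4, q5}.
States satisfying EG (¬paused ∨ ¬error): {q0, q2, q3, q4}.
States satisfying ¬EG (¬paused ∨ ¬error): {q1, q5, q6}.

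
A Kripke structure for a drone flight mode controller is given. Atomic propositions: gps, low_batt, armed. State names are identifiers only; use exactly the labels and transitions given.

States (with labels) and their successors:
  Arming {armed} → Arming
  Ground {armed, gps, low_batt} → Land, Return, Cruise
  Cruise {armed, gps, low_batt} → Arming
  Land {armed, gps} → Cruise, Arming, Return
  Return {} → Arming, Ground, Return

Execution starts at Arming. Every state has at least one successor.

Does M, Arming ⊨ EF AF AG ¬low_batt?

Satisfied

States satisfying AF AG ¬low_batt: {Arming, Cruise}.
States satisfying EF AF AG ¬low_batt: {Arming, Ground, Cruise, Land, Return}.
Some path from Arming reaches a state where AF AG ¬low_batt holds.
Arming ∈ Sat(EF AF AG ¬low_batt).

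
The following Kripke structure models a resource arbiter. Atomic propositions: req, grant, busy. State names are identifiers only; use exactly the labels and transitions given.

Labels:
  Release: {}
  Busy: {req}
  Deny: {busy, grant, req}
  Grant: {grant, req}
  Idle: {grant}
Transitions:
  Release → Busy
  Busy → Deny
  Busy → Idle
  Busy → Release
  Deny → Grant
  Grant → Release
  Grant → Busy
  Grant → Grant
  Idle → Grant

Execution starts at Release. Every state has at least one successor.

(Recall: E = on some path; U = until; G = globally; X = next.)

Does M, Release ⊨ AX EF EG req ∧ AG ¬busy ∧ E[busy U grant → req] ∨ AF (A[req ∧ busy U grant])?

Does not hold

States satisfying EF EG req: {Release, Busy, Deny, Grant, Idle}.
States satisfying AX EF EG req: {Release, Busy, Deny, Grant, Idle}.
States satisfying ¬busy: {Release, Busy, Grant, Idle}.
States satisfying AG ¬busy: ∅.
States satisfying busy: {Deny}.
States satisfying grant → req: {Release, Busy, Deny, Grant}.
States satisfying E[busy U grant → req]: {Release, Busy, Deny, Grant}.
States satisfying AG ¬busy ∧ E[busy U grant → req]: ∅.
States satisfying AX EF EG req ∧ AG ¬busy ∧ E[busy U grant → req]: ∅.
States satisfying A[req ∧ busy U grant]: {Deny, Grant, Idle}.
States satisfying AF (A[req ∧ busy U grant]): {Deny, Grant, Idle}.
States satisfying AX EF EG req ∧ AG ¬busy ∧ E[busy U grant → req] ∨ AF (A[req ∧ busy U grant]): {Deny, Grant, Idle}.
Release ∉ Sat(AX EF EG req ∧ AG ¬busy ∧ E[busy U grant → req] ∨ AF (A[req ∧ busy U grant])).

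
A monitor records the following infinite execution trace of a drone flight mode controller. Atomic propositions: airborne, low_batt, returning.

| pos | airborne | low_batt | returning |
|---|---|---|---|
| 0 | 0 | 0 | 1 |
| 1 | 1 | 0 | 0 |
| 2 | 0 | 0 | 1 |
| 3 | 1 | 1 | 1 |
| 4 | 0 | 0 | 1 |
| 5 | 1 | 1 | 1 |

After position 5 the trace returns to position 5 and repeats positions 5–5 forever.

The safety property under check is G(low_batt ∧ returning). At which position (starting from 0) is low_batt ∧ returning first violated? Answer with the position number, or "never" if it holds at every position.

0

At position 0 the labels are {returning}, so low_batt ∧ returning is false there. This is the first violation.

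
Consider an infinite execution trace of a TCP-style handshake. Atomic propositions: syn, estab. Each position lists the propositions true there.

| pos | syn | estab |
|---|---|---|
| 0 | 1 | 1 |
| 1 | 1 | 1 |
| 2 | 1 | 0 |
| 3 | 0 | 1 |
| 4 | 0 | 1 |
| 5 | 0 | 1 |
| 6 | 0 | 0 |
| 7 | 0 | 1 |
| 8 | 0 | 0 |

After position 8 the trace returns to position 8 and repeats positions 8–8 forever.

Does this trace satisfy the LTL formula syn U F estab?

Holds

Walking from position 0: F estab first holds at position 0, and syn holds at every earlier position along the way, so syn U F estab holds.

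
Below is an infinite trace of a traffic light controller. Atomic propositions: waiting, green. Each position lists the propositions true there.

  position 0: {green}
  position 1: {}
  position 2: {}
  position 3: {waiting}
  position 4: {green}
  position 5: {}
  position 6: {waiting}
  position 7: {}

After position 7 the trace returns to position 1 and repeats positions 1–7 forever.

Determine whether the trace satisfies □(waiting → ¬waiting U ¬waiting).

Violated

waiting → ¬waiting U ¬waiting must hold at every position from 0 onward. It fails at position 3, so □(waiting → ¬waiting U ¬waiting) is false.
Positions where waiting holds: 3, 6.
Check ¬waiting U ¬waiting at each: 3→fails, 6→fails.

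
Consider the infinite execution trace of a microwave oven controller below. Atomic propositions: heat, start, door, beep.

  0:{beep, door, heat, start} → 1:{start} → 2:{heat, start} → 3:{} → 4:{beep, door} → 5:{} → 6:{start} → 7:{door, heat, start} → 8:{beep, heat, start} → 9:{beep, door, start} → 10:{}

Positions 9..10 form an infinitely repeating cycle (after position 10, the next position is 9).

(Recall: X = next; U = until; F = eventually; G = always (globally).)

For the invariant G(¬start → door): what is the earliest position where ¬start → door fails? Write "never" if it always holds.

Check ¬start → door at each position in order: 0 ✓, 1 ✓, 2 ✓.
At position 3 the labels are {}, so ¬start → door is false there. This is the first violation.

3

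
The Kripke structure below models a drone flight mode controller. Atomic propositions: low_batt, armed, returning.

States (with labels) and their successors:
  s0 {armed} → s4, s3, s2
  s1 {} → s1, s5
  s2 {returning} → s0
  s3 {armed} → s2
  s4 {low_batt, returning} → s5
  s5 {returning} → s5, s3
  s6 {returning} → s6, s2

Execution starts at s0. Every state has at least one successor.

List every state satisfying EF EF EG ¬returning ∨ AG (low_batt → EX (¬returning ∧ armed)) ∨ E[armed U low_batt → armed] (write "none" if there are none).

States satisfying EF EG ¬returning: {s1}.
States satisfying EF EF EG ¬returning: {s1}.
States satisfying low_batt → EX (¬returning ∧ armed): {s0, s1, s2, s3, s5, s6}.
States satisfying AG (low_batt → EX (¬returning ∧ armed)): ∅.
States satisfying armed: {s0, s3}.
States satisfying low_batt → armed: {s0, s1, s2, s3, s5, s6}.
States satisfying E[armed U low_batt → armed]: {s0, s1, s2, s3, s5, s6}.
States satisfying EF EF EG ¬returning ∨ AG (low_batt → EX (¬returning ∧ armed)) ∨ E[armed U low_batt → armed]: {s0, s1, s2, s3, s5, s6}.

{s0, s1, s2, s3, s5, s6}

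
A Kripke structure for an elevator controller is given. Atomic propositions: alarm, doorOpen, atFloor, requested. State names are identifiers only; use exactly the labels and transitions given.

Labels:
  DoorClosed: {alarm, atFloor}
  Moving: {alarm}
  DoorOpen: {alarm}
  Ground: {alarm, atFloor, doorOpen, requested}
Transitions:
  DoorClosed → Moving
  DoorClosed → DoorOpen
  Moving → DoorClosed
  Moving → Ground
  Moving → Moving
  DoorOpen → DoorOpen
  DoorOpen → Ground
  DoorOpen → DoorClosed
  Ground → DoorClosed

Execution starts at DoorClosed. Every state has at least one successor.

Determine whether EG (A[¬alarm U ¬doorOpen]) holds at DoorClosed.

Satisfied

States satisfying A[¬alarm U ¬doorOpen]: {DoorClosed, Moving, DoorOpen}.
States satisfying EG (A[¬alarm U ¬doorOpen]): {DoorClosed, Moving, DoorOpen}.
DoorClosed ∈ Sat(EG (A[¬alarm U ¬doorOpen])).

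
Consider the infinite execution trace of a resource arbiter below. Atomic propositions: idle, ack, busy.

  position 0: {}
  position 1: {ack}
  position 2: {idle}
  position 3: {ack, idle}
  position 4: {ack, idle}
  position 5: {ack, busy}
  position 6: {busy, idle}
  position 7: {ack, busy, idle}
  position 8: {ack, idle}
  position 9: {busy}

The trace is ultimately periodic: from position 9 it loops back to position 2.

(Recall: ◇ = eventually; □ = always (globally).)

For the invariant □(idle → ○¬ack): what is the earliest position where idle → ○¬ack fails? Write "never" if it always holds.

Check idle → ○¬ack at each position in order: 0 ✓, 1 ✓.
At position 2 the labels are {idle} and the next position 3 has {ack, idle}, so idle → ○¬ack is false there. This is the first violation.

2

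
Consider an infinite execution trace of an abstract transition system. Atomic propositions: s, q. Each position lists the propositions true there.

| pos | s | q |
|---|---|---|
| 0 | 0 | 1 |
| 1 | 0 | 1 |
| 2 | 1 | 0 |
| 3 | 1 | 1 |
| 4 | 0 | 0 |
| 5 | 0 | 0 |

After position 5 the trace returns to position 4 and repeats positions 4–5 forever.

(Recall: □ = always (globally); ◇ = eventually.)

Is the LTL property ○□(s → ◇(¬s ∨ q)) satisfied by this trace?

Holds

The position after 0 is 1; □(s → ◇(¬s ∨ q)) is true there.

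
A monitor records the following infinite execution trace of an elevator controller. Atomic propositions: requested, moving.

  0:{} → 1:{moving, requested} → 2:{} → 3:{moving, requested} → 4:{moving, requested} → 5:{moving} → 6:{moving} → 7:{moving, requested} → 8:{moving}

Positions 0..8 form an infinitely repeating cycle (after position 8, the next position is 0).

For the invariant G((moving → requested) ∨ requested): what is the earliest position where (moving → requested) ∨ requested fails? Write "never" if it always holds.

5

Check (moving → requested) ∨ requested at each position in order: 0 ✓, 1 ✓, 2 ✓, 3 ✓, 4 ✓.
At position 5 the labels are {moving}, so (moving → requested) ∨ requested is false there. This is the first violation.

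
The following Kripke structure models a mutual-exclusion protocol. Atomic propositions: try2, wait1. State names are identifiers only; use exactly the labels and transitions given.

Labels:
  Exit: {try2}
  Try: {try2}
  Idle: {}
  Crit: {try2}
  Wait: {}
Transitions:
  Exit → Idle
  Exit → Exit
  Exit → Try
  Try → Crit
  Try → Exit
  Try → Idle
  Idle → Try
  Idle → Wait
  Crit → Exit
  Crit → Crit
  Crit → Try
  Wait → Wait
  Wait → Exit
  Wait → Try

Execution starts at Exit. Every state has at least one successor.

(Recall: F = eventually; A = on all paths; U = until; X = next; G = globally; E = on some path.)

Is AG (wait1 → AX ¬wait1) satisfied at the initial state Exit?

States satisfying wait1 → AX ¬wait1: {Exit, Try, Idle, Crit, Wait}.
States satisfying AG (wait1 → AX ¬wait1): {Exit, Try, Idle, Crit, Wait}.
Every state reachable from Exit satisfies wait1 → AX ¬wait1.
Exit ∈ Sat(AG (wait1 → AX ¬wait1)).

Yes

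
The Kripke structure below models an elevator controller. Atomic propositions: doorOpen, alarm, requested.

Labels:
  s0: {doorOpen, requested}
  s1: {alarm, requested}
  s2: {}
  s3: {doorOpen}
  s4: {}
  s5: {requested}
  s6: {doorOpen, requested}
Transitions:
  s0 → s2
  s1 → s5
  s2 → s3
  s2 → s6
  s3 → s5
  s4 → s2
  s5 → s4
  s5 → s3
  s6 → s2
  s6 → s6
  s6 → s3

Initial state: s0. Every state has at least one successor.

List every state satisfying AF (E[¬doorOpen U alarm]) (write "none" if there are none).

States satisfying E[¬doorOpen U alarm]: {s1}.
States satisfying AF (E[¬doorOpen U alarm]): {s1}.

{s1}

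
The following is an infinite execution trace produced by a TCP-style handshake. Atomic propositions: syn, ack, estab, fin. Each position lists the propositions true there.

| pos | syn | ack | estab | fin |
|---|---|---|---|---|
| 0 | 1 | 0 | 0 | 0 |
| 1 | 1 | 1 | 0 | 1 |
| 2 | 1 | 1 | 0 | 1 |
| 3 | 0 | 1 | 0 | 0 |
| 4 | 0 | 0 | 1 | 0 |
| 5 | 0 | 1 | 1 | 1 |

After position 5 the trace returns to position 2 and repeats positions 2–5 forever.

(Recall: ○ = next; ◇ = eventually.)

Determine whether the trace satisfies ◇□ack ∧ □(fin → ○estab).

□ack is false at every position 0..5, so it never becomes true and ◇□ack fails.
fin → ○estab must hold at every position from 0 onward. It fails at position 1, so □(fin → ○estab) is false.
Positions where fin holds: 1, 2, 5.
Check ○estab at each: 1→fails, 2→fails, 5→fails.
At position 0: ◇□ack is false; □(fin → ○estab) is false; so ◇□ack ∧ □(fin → ○estab) is false.

Does not hold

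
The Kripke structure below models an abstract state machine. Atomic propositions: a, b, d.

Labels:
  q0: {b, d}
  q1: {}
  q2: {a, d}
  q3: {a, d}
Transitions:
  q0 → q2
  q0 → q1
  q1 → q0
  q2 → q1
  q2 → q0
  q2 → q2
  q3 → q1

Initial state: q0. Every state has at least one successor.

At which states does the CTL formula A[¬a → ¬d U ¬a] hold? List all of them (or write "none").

{q0, q1, q3}

States satisfying ¬a → ¬d: {q1, q2, q3}.
States satisfying ¬a: {q0, q1}.
States satisfying A[¬a → ¬d U ¬a]: {q0, q1, q3}.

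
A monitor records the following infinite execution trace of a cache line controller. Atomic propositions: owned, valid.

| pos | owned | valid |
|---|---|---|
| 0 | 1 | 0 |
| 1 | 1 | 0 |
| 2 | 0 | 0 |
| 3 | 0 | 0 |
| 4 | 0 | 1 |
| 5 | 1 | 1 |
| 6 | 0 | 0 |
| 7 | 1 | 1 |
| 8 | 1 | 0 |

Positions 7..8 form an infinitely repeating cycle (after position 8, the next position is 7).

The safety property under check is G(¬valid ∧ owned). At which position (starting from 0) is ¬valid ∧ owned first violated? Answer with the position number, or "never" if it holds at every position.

2

Check ¬valid ∧ owned at each position in order: 0 ✓, 1 ✓.
At position 2 the labels are {}, so ¬valid ∧ owned is false there. This is the first violation.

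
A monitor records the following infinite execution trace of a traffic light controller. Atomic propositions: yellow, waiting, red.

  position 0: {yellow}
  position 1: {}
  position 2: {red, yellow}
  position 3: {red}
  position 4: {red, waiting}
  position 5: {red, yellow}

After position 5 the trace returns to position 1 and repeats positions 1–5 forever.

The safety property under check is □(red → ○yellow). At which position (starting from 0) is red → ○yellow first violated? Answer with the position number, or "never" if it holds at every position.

2

Check red → ○yellow at each position in order: 0 ✓, 1 ✓.
At position 2 the labels are {red, yellow} and the next position 3 has {red}, so red → ○yellow is false there. This is the first violation.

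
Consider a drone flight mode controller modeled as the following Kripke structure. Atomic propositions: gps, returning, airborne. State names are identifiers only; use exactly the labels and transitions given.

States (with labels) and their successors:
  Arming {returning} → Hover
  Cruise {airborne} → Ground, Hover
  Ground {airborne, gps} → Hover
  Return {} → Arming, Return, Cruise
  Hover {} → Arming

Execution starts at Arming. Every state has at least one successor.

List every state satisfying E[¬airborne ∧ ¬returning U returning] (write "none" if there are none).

{Arming, Return, Hover}

States satisfying ¬airborne ∧ ¬returning: {Return, Hover}.
States satisfying returning: {Arming}.
States satisfying E[¬airborne ∧ ¬returning U returning]: {Arming, Return, Hover}.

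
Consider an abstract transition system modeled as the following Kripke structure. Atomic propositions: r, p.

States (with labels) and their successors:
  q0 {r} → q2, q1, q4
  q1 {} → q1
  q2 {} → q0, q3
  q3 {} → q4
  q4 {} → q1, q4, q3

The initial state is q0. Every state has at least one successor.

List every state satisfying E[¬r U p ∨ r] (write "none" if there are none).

States satisfying ¬r: {q1, q2, q3, q4}.
States satisfying p ∨ r: {q0}.
States satisfying E[¬r U p ∨ r]: {q0, q2}.

{q0, q2}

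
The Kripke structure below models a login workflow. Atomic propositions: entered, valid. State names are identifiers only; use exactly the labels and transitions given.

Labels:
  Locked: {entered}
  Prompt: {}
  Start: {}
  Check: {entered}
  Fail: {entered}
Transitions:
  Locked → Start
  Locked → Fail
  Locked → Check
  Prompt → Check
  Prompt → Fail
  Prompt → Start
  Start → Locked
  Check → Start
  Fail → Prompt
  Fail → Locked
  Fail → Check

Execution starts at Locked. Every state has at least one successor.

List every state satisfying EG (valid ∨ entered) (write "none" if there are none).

{Locked, Fail}

States satisfying valid ∨ entered: {Locked, Check, Fail}.
States satisfying EG (valid ∨ entered): {Locked, Fail}.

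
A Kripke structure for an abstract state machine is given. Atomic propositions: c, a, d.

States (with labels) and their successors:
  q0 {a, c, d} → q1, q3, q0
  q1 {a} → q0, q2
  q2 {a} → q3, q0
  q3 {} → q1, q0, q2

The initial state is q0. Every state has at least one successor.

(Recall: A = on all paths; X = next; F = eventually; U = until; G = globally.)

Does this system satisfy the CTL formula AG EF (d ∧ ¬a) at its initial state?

Violated

States satisfying EF (d ∧ ¬a): ∅.
States satisfying AG EF (d ∧ ¬a): ∅.
q0 is reachable from q0 and violates EF (d ∧ ¬a), so AG fails at q0.
q0 ∉ Sat(AG EF (d ∧ ¬a)).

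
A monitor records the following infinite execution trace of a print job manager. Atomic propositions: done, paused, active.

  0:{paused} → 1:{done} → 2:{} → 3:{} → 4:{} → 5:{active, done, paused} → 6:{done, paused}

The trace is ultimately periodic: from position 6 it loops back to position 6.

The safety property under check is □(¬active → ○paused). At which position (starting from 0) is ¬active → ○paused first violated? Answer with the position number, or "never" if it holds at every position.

At position 0 the labels are {paused} and the next position 1 has {done}, so ¬active → ○paused is false there. This is the first violation.

0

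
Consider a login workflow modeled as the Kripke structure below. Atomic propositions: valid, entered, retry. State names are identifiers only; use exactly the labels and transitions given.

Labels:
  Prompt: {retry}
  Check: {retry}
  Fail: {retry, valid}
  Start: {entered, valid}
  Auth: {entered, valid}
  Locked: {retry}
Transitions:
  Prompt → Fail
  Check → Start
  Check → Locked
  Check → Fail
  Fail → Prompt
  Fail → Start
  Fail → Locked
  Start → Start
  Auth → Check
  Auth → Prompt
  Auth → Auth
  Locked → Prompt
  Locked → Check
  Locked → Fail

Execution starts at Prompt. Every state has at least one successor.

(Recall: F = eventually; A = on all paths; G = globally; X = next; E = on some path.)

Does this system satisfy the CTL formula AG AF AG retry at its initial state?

States satisfying AF AG retry: ∅.
States satisfying AG AF AG retry: ∅.
Check is reachable from Prompt and violates AF AG retry, so AG fails at Prompt.
Prompt ∉ Sat(AG AF AG retry).

Violated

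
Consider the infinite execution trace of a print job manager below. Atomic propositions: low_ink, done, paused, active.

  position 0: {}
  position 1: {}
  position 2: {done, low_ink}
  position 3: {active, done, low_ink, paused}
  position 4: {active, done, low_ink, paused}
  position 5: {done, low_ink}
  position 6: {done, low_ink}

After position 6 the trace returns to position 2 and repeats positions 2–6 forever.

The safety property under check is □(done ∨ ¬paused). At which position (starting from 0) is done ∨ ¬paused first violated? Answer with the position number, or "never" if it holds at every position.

never

done ∨ ¬paused holds at every position 0..6, and those are all the positions the trace ever visits, so the invariant □(done ∨ ¬paused) is never violated.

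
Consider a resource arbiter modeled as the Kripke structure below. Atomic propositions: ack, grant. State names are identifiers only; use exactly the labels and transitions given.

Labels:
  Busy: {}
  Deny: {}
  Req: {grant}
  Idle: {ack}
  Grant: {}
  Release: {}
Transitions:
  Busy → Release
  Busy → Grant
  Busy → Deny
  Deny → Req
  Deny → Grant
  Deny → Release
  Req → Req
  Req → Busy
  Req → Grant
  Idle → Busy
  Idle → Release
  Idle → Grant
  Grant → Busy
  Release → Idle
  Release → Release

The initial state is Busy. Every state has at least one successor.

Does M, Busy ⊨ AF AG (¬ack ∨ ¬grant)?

Yes

States satisfying AG (¬ack ∨ ¬grant): {Busy, Deny, Req, Idle, Grant, Release}.
States satisfying AF AG (¬ack ∨ ¬grant): {Busy, Deny, Req, Idle, Grant, Release}.
Busy ∈ Sat(AF AG (¬ack ∨ ¬grant)).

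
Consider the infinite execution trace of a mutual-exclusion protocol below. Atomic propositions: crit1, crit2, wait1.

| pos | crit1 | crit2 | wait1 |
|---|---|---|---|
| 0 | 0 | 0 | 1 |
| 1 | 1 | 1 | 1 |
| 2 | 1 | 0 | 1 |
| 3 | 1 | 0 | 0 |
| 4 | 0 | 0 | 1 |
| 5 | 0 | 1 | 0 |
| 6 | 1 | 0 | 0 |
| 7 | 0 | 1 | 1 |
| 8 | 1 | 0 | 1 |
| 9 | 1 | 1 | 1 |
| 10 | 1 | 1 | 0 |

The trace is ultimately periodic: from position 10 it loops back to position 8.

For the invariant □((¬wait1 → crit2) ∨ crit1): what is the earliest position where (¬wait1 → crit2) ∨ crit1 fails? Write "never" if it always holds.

(¬wait1 → crit2) ∨ crit1 holds at every position 0..10, and those are all the positions the trace ever visits, so the invariant □((¬wait1 → crit2) ∨ crit1) is never violated.

never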